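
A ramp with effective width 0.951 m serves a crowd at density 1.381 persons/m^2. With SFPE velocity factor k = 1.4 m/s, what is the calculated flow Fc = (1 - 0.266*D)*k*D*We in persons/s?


1 - 0.266*D = 1 - 0.266*1.381 = 0.63265
Fs = 0.63265 * 1.4 * 1.381 = 1.2232 persons/(s*m)
Fc = 1.2232 * 0.951 = 1.1632 persons/s

1.1632 persons/s


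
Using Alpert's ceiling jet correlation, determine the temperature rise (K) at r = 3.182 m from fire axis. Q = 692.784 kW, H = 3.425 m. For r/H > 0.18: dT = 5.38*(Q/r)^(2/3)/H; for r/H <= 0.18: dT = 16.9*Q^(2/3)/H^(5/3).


r/H = 3.182 / 3.425 = 0.92905
r/H > 0.18, so dT = 5.38*(Q/r)^(2/3)/H
Q/r = 217.72
(Q/r)^(2/3) = 36.191
dT = 5.38 * 36.191 / 3.425 = 56.849 K

56.849 K


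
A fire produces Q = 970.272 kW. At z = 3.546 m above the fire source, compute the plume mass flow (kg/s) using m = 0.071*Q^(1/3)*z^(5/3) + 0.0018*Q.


Q^(1/3) = 9.8999
z^(5/3) = 8.2458
First term = 0.071 * 9.8999 * 8.2458 = 5.7959
Second term = 0.0018 * 970.272 = 1.7465
m = 7.5424 kg/s

7.5424 kg/s


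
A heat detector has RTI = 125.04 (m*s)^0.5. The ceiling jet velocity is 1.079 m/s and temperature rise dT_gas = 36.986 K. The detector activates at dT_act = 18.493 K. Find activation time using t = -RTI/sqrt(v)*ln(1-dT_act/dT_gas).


dT_act/dT_gas = 0.5
ln(1 - 0.5) = -0.69315
t = -125.04 / sqrt(1.079) * -0.69315 = 83.438 s

83.438 s


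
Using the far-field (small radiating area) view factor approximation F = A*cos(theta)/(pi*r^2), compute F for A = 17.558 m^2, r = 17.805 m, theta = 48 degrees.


cos(48 deg) = 0.66913
pi*r^2 = 995.94
F = 17.558 * 0.66913 / 995.94 = 0.011796

0.011796


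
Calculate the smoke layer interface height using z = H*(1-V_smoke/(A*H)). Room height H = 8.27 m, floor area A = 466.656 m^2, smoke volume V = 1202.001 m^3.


V/(A*H) = 0.31146
1 - 0.31146 = 0.68854
z = 8.27 * 0.68854 = 5.6942 m

5.6942 m


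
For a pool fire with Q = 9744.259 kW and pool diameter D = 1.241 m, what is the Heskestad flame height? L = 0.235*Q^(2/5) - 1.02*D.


Q^(2/5) = 39.400
0.235 * Q^(2/5) = 9.2591
1.02 * D = 1.2658
L = 7.9933 m

7.9933 m


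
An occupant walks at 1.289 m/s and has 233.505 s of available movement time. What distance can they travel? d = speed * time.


d = 1.289 * 233.505 = 300.99 m

300.99 m


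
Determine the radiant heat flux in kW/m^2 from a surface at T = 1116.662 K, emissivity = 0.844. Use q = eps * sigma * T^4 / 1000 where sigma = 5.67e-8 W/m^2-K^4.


T^4 = 1.5548e+12
q = 0.844 * 5.67e-8 * 1.5548e+12 / 1000 = 74.407 kW/m^2

74.407 kW/m^2


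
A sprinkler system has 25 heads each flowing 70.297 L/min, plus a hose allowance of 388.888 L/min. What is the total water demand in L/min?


Sprinkler demand = 25 * 70.297 = 1757.425 L/min
Total = 1757.425 + 388.888 = 2146.313 L/min

2146.313 L/min


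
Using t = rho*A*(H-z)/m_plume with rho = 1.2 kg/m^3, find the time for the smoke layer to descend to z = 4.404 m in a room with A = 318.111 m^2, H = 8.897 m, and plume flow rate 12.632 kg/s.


H - z = 4.493 m
t = 1.2 * 318.111 * 4.493 / 12.632 = 135.78 s

135.78 s


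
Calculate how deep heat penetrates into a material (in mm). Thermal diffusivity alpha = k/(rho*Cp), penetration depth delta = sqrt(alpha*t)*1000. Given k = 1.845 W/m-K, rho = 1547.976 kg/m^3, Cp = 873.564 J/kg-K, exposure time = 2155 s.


alpha = 1.845 / (1547.976 * 873.564) = 1.3644e-06 m^2/s
alpha * t = 0.0029403
delta = sqrt(0.0029403) * 1000 = 54.224 mm

54.224 mm


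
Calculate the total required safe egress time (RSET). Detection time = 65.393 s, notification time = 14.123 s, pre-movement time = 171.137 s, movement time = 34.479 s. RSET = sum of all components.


Total = 65.393 + 14.123 + 171.137 + 34.479 = 285.132 s

285.132 s


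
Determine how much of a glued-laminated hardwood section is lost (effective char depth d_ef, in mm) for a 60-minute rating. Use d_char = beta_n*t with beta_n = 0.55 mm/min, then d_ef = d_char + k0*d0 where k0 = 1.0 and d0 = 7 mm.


d_char = 0.55 * 60 = 33 mm
d_ef = 33 + 1.0*7 = 40 mm

40 mm


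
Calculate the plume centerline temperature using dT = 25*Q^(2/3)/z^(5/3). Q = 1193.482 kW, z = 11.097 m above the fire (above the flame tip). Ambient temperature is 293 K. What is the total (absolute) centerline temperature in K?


Q^(2/3) = 112.52
z^(5/3) = 55.209
dT = 25 * 112.52 / 55.209 = 50.950 K
T = 293 + 50.950 = 343.95 K

343.95 K


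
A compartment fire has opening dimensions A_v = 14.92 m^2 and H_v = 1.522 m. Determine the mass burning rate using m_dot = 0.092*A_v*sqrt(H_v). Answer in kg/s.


sqrt(H_v) = 1.2337
m_dot = 0.092 * 14.92 * 1.2337 = 1.6934 kg/s

1.6934 kg/s


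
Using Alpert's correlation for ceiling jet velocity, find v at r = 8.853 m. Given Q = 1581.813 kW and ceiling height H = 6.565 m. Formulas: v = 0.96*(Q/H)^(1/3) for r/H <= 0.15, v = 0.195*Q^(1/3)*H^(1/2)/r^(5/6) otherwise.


r/H = 8.853 / 6.565 = 1.3485
r/H > 0.15, so v = 0.195*Q^(1/3)*H^(1/2)/r^(5/6)
Q^(1/3) = 11.652
H^(1/2) = 2.5622
r^(5/6) = 6.1552
v = 0.195 * 11.652 * 2.5622 / 6.1552 = 0.94579 m/s

0.94579 m/s


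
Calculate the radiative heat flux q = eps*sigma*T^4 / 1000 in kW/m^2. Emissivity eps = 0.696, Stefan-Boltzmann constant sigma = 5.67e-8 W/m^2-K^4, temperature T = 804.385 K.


T^4 = 4.1865e+11
q = 0.696 * 5.67e-8 * 4.1865e+11 / 1000 = 16.521 kW/m^2

16.521 kW/m^2


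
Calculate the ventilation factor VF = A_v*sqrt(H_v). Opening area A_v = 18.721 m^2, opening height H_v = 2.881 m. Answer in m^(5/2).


sqrt(H_v) = 1.6974
VF = 18.721 * 1.6974 = 31.776 m^(5/2)

31.776 m^(5/2)


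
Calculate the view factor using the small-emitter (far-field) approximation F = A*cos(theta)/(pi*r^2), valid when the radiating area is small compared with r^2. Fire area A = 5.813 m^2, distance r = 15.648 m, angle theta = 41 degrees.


cos(41 deg) = 0.75471
pi*r^2 = 769.25
F = 5.813 * 0.75471 / 769.25 = 0.0057031

0.0057031


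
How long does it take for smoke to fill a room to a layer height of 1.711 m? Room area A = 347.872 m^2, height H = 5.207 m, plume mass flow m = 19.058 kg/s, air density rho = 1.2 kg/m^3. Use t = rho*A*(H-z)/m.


H - z = 3.496 m
t = 1.2 * 347.872 * 3.496 / 19.058 = 76.576 s

76.576 s


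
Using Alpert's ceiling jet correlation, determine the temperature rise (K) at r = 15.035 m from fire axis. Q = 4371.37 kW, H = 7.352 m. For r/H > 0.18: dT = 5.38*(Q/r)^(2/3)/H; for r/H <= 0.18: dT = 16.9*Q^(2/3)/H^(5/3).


r/H = 15.035 / 7.352 = 2.0450
r/H > 0.18, so dT = 5.38*(Q/r)^(2/3)/H
Q/r = 290.75
(Q/r)^(2/3) = 43.888
dT = 5.38 * 43.888 / 7.352 = 32.116 K

32.116 K


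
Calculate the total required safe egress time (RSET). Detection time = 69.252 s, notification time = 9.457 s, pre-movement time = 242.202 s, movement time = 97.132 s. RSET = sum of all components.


Total = 69.252 + 9.457 + 242.202 + 97.132 = 418.043 s

418.043 s


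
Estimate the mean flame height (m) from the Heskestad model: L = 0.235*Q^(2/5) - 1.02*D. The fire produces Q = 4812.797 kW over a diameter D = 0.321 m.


Q^(2/5) = 29.714
0.235 * Q^(2/5) = 6.9828
1.02 * D = 0.32742
L = 6.6553 m

6.6553 m


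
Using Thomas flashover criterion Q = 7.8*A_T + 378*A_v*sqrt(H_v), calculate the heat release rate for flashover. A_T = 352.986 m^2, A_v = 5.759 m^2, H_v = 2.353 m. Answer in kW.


7.8*A_T = 2753.3
sqrt(H_v) = 1.5339
378*A_v*sqrt(H_v) = 3339.3
Q = 2753.3 + 3339.3 = 6092.5 kW

6092.5 kW


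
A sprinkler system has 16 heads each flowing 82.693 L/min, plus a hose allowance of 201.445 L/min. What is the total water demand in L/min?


Sprinkler demand = 16 * 82.693 = 1323.088 L/min
Total = 1323.088 + 201.445 = 1524.533 L/min

1524.533 L/min


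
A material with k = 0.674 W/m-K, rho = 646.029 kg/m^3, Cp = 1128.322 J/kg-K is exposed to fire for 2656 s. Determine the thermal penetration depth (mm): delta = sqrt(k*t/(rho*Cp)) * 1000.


alpha = 0.674 / (646.029 * 1128.322) = 9.2464e-07 m^2/s
alpha * t = 0.0024559
delta = sqrt(0.0024559) * 1000 = 49.557 mm

49.557 mm


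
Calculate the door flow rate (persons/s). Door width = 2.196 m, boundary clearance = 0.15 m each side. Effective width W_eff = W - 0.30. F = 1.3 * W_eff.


W_eff = 2.196 - 0.30 = 1.896 m
F = 1.3 * 1.896 = 2.4648 persons/s

2.4648 persons/s


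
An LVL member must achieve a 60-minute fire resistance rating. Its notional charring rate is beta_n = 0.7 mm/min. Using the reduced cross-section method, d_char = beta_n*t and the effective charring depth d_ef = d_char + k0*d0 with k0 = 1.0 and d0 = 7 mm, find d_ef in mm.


d_char = 0.7 * 60 = 42 mm
d_ef = 42 + 1.0*7 = 49 mm

49 mm


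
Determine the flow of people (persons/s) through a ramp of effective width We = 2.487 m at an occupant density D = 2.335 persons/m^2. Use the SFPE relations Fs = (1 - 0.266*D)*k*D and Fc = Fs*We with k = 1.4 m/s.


1 - 0.266*D = 1 - 0.266*2.335 = 0.37889
Fs = 0.37889 * 1.4 * 2.335 = 1.2386 persons/(s*m)
Fc = 1.2386 * 2.487 = 3.0804 persons/s

3.0804 persons/s


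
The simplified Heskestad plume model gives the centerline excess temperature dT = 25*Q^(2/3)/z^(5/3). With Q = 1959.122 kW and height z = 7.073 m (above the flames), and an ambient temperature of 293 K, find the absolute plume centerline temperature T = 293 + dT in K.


Q^(2/3) = 156.57
z^(5/3) = 26.062
dT = 25 * 156.57 / 26.062 = 150.19 K
T = 293 + 150.19 = 443.19 K

443.19 K


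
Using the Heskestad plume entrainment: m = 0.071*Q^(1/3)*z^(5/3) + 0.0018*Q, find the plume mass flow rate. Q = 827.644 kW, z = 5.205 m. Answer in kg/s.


Q^(1/3) = 9.3889
z^(5/3) = 15.633
First term = 0.071 * 9.3889 * 15.633 = 10.421
Second term = 0.0018 * 827.644 = 1.4898
m = 11.911 kg/s

11.911 kg/s


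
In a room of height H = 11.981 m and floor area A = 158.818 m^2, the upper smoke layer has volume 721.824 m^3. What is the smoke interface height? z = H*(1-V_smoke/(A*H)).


V/(A*H) = 0.37935
1 - 0.37935 = 0.62065
z = 11.981 * 0.62065 = 7.4360 m

7.4360 m


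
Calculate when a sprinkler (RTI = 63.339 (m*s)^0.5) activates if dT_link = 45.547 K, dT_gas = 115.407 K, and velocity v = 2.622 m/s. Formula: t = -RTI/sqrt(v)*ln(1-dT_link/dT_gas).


dT_link/dT_gas = 0.39466
ln(1 - 0.39466) = -0.50197
t = -63.339 / sqrt(2.622) * -0.50197 = 19.635 s

19.635 s


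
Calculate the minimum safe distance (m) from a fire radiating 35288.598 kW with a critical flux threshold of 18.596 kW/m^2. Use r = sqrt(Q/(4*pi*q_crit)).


4*pi*q_crit = 233.68
Q/(4*pi*q_crit) = 151.01
r = sqrt(151.01) = 12.289 m

12.289 m


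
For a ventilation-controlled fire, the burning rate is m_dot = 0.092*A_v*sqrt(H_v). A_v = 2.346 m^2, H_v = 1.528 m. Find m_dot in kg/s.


sqrt(H_v) = 1.2361
m_dot = 0.092 * 2.346 * 1.2361 = 0.26679 kg/s

0.26679 kg/s


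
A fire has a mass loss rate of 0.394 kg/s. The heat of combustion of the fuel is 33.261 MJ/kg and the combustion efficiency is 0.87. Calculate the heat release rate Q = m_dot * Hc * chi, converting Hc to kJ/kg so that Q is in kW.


Hc = 33.261 MJ/kg = 33.261 * 1000 kJ/kg = 33261 kJ/kg
Q = 0.394 kg/s * 33261 kJ/kg * 0.87 = 11401 kW

11401 kW


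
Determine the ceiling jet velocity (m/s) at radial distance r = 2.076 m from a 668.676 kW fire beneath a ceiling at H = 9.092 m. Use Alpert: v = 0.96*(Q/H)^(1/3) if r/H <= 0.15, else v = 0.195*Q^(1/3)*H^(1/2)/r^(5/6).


r/H = 2.076 / 9.092 = 0.22833
r/H > 0.15, so v = 0.195*Q^(1/3)*H^(1/2)/r^(5/6)
Q^(1/3) = 8.7446
H^(1/2) = 3.0153
r^(5/6) = 1.8380
v = 0.195 * 8.7446 * 3.0153 / 1.8380 = 2.7973 m/s

2.7973 m/s


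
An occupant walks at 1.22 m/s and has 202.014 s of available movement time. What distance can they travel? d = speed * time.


d = 1.22 * 202.014 = 246.46 m

246.46 m


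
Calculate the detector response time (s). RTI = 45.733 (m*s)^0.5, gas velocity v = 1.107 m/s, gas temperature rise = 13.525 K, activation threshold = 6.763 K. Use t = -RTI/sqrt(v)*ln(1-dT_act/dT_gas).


dT_act/dT_gas = 0.50004
ln(1 - 0.50004) = -0.69322
t = -45.733 / sqrt(1.107) * -0.69322 = 30.132 s

30.132 s


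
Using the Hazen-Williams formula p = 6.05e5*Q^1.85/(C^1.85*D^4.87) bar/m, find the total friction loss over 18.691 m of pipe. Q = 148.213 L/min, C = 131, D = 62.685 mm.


Q^1.85 = 10379
C^1.85 = 8259.5
D^4.87 = 5.6518e+08
p/m = 0.0013451 bar/m
p_total = 0.0013451 * 18.691 = 0.025141 bar

0.025141 bar


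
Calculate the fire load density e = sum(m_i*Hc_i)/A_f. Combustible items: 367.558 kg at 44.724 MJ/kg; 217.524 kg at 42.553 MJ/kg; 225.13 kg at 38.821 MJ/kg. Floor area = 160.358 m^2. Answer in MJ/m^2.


Total energy = 367.558*44.724 + 217.524*42.553 + 225.13*38.821
= 16438.66 + 9256.299 + 8739.772
= 34434.73 MJ
e = 34434.73 / 160.358 = 214.74 MJ/m^2

214.74 MJ/m^2


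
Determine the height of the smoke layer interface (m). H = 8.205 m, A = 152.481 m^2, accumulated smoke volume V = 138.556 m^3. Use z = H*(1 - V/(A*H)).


V/(A*H) = 0.11075
1 - 0.11075 = 0.88925
z = 8.205 * 0.88925 = 7.2963 m

7.2963 m


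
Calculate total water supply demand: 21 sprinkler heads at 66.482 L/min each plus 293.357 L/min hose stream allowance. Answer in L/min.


Sprinkler demand = 21 * 66.482 = 1396.122 L/min
Total = 1396.122 + 293.357 = 1689.479 L/min

1689.479 L/min


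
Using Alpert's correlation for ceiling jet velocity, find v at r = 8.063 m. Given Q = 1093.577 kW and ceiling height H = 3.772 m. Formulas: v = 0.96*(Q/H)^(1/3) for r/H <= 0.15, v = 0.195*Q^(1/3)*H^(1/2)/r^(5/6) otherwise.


r/H = 8.063 / 3.772 = 2.1376
r/H > 0.15, so v = 0.195*Q^(1/3)*H^(1/2)/r^(5/6)
Q^(1/3) = 10.303
H^(1/2) = 1.9422
r^(5/6) = 5.6940
v = 0.195 * 10.303 * 1.9422 / 5.6940 = 0.68526 m/s

0.68526 m/s


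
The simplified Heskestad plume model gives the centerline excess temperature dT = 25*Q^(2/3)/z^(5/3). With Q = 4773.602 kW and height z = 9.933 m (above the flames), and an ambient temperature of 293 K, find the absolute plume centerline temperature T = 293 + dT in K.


Q^(2/3) = 283.51
z^(5/3) = 45.899
dT = 25 * 283.51 / 45.899 = 154.42 K
T = 293 + 154.42 = 447.42 K

447.42 K


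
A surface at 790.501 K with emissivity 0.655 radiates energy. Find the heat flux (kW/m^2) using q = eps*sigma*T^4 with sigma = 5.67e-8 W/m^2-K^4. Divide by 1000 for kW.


T^4 = 3.9049e+11
q = 0.655 * 5.67e-8 * 3.9049e+11 / 1000 = 14.502 kW/m^2

14.502 kW/m^2


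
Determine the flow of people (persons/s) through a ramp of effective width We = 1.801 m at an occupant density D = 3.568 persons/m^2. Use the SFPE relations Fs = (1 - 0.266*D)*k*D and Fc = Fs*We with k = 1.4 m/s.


1 - 0.266*D = 1 - 0.266*3.568 = 0.050912
Fs = 0.050912 * 1.4 * 3.568 = 0.25432 persons/(s*m)
Fc = 0.25432 * 1.801 = 0.45802 persons/s

0.45802 persons/s


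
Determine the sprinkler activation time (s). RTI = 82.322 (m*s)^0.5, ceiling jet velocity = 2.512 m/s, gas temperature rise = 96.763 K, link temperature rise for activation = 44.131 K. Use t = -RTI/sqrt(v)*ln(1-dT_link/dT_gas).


dT_link/dT_gas = 0.45607
ln(1 - 0.45607) = -0.60894
t = -82.322 / sqrt(2.512) * -0.60894 = 31.629 s

31.629 s


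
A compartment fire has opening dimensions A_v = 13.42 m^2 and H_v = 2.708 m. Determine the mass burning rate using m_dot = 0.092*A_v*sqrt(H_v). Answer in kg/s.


sqrt(H_v) = 1.6456
m_dot = 0.092 * 13.42 * 1.6456 = 2.0317 kg/s

2.0317 kg/s


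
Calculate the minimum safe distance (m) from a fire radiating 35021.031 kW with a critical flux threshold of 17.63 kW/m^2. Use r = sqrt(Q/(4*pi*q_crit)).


4*pi*q_crit = 221.55
Q/(4*pi*q_crit) = 158.08
r = sqrt(158.08) = 12.573 m

12.573 m


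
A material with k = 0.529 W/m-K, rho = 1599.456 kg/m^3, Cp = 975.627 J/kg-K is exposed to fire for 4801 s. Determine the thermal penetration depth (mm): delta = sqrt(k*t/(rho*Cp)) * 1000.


alpha = 0.529 / (1599.456 * 975.627) = 3.3900e-07 m^2/s
alpha * t = 0.0016275
delta = sqrt(0.0016275) * 1000 = 40.343 mm

40.343 mm


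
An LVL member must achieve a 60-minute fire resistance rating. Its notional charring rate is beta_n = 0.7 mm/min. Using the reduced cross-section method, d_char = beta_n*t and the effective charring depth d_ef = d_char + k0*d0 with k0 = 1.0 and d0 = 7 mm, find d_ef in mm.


d_char = 0.7 * 60 = 42 mm
d_ef = 42 + 1.0*7 = 49 mm

49 mm


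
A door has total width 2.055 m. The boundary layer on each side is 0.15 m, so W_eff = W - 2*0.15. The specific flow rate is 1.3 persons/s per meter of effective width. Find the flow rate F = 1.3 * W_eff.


W_eff = 2.055 - 0.30 = 1.755 m
F = 1.3 * 1.755 = 2.2815 persons/s

2.2815 persons/s


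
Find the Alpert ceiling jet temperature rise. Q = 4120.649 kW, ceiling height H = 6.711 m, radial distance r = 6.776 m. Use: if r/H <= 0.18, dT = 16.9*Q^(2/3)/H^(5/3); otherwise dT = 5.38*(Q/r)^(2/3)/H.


r/H = 6.776 / 6.711 = 1.0097
r/H > 0.18, so dT = 5.38*(Q/r)^(2/3)/H
Q/r = 608.12
(Q/r)^(2/3) = 71.779
dT = 5.38 * 71.779 / 6.711 = 57.543 K

57.543 K


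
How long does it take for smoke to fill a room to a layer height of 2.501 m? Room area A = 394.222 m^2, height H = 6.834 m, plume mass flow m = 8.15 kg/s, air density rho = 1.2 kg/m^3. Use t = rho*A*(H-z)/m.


H - z = 4.333 m
t = 1.2 * 394.222 * 4.333 / 8.15 = 251.51 s

251.51 s


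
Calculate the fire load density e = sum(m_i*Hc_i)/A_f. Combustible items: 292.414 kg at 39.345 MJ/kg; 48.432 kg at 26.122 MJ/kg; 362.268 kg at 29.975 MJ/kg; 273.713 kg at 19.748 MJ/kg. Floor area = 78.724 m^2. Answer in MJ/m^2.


Total energy = 292.414*39.345 + 48.432*26.122 + 362.268*29.975 + 273.713*19.748
= 11505.03 + 1265.141 + 10858.98 + 5405.284
= 29034.44 MJ
e = 29034.44 / 78.724 = 368.81 MJ/m^2

368.81 MJ/m^2


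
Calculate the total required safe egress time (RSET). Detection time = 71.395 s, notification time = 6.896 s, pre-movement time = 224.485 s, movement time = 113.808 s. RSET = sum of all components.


Total = 71.395 + 6.896 + 224.485 + 113.808 = 416.584 s

416.584 s


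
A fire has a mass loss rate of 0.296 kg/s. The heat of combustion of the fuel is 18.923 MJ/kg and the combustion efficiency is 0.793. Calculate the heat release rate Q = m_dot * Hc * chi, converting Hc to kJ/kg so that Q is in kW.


Hc = 18.923 MJ/kg = 18.923 * 1000 kJ/kg = 18923 kJ/kg
Q = 0.296 kg/s * 18923 kJ/kg * 0.793 = 4441.8 kW

4441.8 kW


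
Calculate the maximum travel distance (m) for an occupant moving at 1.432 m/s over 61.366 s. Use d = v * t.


d = 1.432 * 61.366 = 87.876 m

87.876 m


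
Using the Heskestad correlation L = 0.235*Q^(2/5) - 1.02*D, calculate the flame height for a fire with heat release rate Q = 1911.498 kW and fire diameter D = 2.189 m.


Q^(2/5) = 20.538
0.235 * Q^(2/5) = 4.8263
1.02 * D = 2.2328
L = 2.5936 m

2.5936 m


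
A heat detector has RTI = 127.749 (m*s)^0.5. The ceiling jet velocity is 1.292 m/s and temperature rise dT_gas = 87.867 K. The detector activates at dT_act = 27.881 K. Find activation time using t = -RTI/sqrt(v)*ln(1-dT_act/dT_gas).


dT_act/dT_gas = 0.31731
ln(1 - 0.31731) = -0.38171
t = -127.749 / sqrt(1.292) * -0.38171 = 42.901 s

42.901 s


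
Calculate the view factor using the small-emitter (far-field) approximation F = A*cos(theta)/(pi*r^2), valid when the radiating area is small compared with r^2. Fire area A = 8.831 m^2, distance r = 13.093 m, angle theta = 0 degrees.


cos(0 deg) = 1
pi*r^2 = 538.55
F = 8.831 * 1 / 538.55 = 0.016398

0.016398


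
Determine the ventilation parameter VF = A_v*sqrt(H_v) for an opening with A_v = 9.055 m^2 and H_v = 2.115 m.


sqrt(H_v) = 1.4543
VF = 9.055 * 1.4543 = 13.169 m^(5/2)

13.169 m^(5/2)


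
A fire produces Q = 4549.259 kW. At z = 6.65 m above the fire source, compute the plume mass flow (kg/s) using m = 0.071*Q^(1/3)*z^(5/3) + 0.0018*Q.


Q^(1/3) = 16.570
z^(5/3) = 23.516
First term = 0.071 * 16.570 * 23.516 = 27.666
Second term = 0.0018 * 4549.259 = 8.1887
m = 35.854 kg/s

35.854 kg/s


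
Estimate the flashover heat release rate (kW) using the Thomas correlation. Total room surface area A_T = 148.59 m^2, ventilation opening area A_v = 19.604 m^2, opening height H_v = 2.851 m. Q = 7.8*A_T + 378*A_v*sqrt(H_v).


7.8*A_T = 1159.002
sqrt(H_v) = 1.6885
378*A_v*sqrt(H_v) = 12512
Q = 1159.002 + 12512 = 13671 kW

13671 kW


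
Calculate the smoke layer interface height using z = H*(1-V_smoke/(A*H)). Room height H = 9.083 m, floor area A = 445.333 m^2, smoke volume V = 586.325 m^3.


V/(A*H) = 0.14495
1 - 0.14495 = 0.85505
z = 9.083 * 0.85505 = 7.7664 m

7.7664 m


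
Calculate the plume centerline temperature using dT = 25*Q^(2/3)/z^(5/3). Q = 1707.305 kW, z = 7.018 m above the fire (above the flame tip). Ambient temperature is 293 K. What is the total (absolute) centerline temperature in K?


Q^(2/3) = 142.85
z^(5/3) = 25.725
dT = 25 * 142.85 / 25.725 = 138.82 K
T = 293 + 138.82 = 431.82 K

431.82 K


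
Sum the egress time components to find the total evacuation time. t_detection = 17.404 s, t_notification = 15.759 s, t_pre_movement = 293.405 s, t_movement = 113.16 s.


Total = 17.404 + 15.759 + 293.405 + 113.16 = 439.728 s

439.728 s


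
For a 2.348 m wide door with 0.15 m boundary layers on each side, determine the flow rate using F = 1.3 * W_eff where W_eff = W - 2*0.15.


W_eff = 2.348 - 0.30 = 2.048 m
F = 1.3 * 2.048 = 2.6624 persons/s

2.6624 persons/s


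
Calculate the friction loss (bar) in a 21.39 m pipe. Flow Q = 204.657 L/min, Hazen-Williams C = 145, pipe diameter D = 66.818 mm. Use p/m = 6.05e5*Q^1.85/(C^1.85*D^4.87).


Q^1.85 = 18854
C^1.85 = 9966.2
D^4.87 = 7.7131e+08
p/m = 0.0014839 bar/m
p_total = 0.0014839 * 21.39 = 0.031740 bar

0.031740 bar


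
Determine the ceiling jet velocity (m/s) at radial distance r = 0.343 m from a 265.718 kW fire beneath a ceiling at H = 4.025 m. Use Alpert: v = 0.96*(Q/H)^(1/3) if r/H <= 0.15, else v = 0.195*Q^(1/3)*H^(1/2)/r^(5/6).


r/H = 0.343 / 4.025 = 0.085217
r/H <= 0.15, so v = 0.96*(Q/H)^(1/3)
Q/H = 66.017
(Q/H)^(1/3) = 4.0416
v = 0.96 * 4.0416 = 3.8799 m/s

3.8799 m/s


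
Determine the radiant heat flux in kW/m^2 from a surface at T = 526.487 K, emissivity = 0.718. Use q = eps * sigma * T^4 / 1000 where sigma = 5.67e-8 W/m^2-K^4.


T^4 = 7.6833e+10
q = 0.718 * 5.67e-8 * 7.6833e+10 / 1000 = 3.1279 kW/m^2

3.1279 kW/m^2


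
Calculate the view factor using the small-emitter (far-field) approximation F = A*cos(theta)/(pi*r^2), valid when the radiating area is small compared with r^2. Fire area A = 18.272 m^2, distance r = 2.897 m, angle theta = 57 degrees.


cos(57 deg) = 0.54464
pi*r^2 = 26.366
F = 18.272 * 0.54464 / 26.366 = 0.37744

0.37744


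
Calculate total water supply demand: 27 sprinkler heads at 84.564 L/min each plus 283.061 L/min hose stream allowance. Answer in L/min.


Sprinkler demand = 27 * 84.564 = 2283.228 L/min
Total = 2283.228 + 283.061 = 2566.289 L/min

2566.289 L/min


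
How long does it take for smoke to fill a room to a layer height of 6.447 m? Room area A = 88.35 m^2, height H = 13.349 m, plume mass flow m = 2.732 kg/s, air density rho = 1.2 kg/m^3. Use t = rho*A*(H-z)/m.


H - z = 6.902 m
t = 1.2 * 88.35 * 6.902 / 2.732 = 267.84 s

267.84 s


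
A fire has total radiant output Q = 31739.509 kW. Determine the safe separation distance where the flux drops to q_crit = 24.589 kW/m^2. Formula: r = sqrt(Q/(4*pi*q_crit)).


4*pi*q_crit = 308.99
Q/(4*pi*q_crit) = 102.72
r = sqrt(102.72) = 10.135 m

10.135 m


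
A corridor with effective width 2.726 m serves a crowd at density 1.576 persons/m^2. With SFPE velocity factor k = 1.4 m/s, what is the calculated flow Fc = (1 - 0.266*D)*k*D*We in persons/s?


1 - 0.266*D = 1 - 0.266*1.576 = 0.58078
Fs = 0.58078 * 1.4 * 1.576 = 1.2814 persons/(s*m)
Fc = 1.2814 * 2.726 = 3.4932 persons/s

3.4932 persons/s


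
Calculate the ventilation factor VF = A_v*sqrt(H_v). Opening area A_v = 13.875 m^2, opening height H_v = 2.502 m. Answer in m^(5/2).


sqrt(H_v) = 1.5818
VF = 13.875 * 1.5818 = 21.947 m^(5/2)

21.947 m^(5/2)


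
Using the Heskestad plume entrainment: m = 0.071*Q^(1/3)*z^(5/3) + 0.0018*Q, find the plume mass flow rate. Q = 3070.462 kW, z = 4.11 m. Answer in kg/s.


Q^(1/3) = 14.535
z^(5/3) = 10.546
First term = 0.071 * 14.535 * 10.546 = 10.883
Second term = 0.0018 * 3070.462 = 5.5268
m = 16.409 kg/s

16.409 kg/s


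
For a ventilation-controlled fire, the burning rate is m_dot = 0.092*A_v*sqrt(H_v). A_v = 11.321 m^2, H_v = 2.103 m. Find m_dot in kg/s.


sqrt(H_v) = 1.4502
m_dot = 0.092 * 11.321 * 1.4502 = 1.5104 kg/s

1.5104 kg/s


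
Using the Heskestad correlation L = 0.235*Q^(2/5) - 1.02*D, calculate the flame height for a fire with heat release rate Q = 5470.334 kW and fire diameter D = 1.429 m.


Q^(2/5) = 31.276
0.235 * Q^(2/5) = 7.3498
1.02 * D = 1.4576
L = 5.8922 m

5.8922 m


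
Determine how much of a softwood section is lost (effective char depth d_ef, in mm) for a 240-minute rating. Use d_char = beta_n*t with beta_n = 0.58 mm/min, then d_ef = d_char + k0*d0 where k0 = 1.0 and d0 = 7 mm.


d_char = 0.58 * 240 = 139.2 mm
d_ef = 139.2 + 1.0*7 = 146.2 mm

146.2 mm


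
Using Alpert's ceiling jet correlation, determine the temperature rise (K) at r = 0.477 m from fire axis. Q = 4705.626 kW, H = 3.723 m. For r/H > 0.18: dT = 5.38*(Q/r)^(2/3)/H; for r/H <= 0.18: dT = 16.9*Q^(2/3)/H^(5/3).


r/H = 0.477 / 3.723 = 0.12812
r/H <= 0.18, so dT = 16.9*Q^(2/3)/H^(5/3)
Q^(2/3) = 280.81
H^(5/3) = 8.9431
dT = 16.9 * 280.81 / 8.9431 = 530.65 K

530.65 K


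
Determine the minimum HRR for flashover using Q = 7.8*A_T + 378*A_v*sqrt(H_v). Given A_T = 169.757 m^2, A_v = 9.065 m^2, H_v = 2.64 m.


7.8*A_T = 1324.1
sqrt(H_v) = 1.6248
378*A_v*sqrt(H_v) = 5567.5
Q = 1324.1 + 5567.5 = 6891.6 kW

6891.6 kW


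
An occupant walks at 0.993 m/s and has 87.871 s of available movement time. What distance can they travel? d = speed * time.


d = 0.993 * 87.871 = 87.256 m

87.256 m


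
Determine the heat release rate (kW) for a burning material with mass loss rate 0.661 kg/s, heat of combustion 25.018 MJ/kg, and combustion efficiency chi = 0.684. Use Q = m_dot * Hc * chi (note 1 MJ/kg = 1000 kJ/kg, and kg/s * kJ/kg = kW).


Hc = 25.018 MJ/kg = 25.018 * 1000 kJ/kg = 25018 kJ/kg
Q = 0.661 kg/s * 25018 kJ/kg * 0.684 = 11311 kW

11311 kW


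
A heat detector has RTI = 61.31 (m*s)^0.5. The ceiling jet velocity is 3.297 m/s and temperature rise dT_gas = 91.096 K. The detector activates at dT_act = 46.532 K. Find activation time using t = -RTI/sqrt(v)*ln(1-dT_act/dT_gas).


dT_act/dT_gas = 0.51080
ln(1 - 0.51080) = -0.71499
t = -61.31 / sqrt(3.297) * -0.71499 = 24.142 s

24.142 s


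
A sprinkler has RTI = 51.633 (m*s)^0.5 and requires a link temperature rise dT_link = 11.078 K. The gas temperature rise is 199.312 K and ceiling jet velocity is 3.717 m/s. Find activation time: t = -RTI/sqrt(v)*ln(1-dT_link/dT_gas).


dT_link/dT_gas = 0.055581
ln(1 - 0.055581) = -0.057186
t = -51.633 / sqrt(3.717) * -0.057186 = 1.5315 s

1.5315 s


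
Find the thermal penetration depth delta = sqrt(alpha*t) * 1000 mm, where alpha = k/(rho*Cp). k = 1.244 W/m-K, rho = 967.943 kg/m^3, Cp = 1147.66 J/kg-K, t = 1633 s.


alpha = 1.244 / (967.943 * 1147.66) = 1.1198e-06 m^2/s
alpha * t = 0.0018287
delta = sqrt(0.0018287) * 1000 = 42.763 mm

42.763 mm


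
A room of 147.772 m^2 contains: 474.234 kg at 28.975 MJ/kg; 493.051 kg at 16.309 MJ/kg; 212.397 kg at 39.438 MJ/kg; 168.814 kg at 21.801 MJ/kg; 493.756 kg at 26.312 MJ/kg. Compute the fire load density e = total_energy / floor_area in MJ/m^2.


Total energy = 474.234*28.975 + 493.051*16.309 + 212.397*39.438 + 168.814*21.801 + 493.756*26.312
= 13740.93 + 8041.169 + 8376.513 + 3680.314 + 12991.71
= 46830.63 MJ
e = 46830.63 / 147.772 = 316.91 MJ/m^2

316.91 MJ/m^2


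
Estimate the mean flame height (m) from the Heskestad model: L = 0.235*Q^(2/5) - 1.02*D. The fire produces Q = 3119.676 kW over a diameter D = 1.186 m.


Q^(2/5) = 24.983
0.235 * Q^(2/5) = 5.8710
1.02 * D = 1.2097
L = 4.6613 m

4.6613 m


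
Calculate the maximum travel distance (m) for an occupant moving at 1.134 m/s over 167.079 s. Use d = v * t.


d = 1.134 * 167.079 = 189.47 m

189.47 m


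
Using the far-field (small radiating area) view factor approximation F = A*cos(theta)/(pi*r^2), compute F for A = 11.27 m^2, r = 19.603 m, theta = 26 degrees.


cos(26 deg) = 0.89879
pi*r^2 = 1207.2
F = 11.27 * 0.89879 / 1207.2 = 0.0083905

0.0083905


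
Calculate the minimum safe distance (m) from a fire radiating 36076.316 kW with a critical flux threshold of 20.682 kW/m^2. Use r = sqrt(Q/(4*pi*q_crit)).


4*pi*q_crit = 259.90
Q/(4*pi*q_crit) = 138.81
r = sqrt(138.81) = 11.782 m

11.782 m


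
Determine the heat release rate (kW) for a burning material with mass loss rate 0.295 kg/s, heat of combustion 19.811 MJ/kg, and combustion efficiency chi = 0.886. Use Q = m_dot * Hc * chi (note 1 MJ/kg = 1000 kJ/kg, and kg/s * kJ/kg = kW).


Hc = 19.811 MJ/kg = 19.811 * 1000 kJ/kg = 19811 kJ/kg
Q = 0.295 kg/s * 19811 kJ/kg * 0.886 = 5178.0 kW

5178.0 kW


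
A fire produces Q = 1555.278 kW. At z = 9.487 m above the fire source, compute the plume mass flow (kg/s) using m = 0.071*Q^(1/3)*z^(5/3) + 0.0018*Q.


Q^(1/3) = 11.586
z^(5/3) = 42.516
First term = 0.071 * 11.586 * 42.516 = 34.974
Second term = 0.0018 * 1555.278 = 2.7995
m = 37.773 kg/s

37.773 kg/s


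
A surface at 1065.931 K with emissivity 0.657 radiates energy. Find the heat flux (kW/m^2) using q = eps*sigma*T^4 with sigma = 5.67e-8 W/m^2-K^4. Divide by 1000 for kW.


T^4 = 1.2910e+12
q = 0.657 * 5.67e-8 * 1.2910e+12 / 1000 = 48.091 kW/m^2

48.091 kW/m^2


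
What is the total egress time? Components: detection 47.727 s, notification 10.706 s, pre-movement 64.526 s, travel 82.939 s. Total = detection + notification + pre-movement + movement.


Total = 47.727 + 10.706 + 64.526 + 82.939 = 205.898 s

205.898 s


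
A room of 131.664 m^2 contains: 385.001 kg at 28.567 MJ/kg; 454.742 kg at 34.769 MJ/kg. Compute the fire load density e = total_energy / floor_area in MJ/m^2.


Total energy = 385.001*28.567 + 454.742*34.769
= 10998.32 + 15810.92
= 26809.25 MJ
e = 26809.25 / 131.664 = 203.62 MJ/m^2

203.62 MJ/m^2


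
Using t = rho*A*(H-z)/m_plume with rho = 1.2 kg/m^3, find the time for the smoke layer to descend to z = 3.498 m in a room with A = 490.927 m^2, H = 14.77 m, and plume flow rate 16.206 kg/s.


H - z = 11.272 m
t = 1.2 * 490.927 * 11.272 / 16.206 = 409.75 s

409.75 s


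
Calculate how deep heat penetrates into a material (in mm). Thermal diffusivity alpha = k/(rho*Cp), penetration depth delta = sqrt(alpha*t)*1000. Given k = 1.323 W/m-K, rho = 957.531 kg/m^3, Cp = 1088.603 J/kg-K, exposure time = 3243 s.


alpha = 1.323 / (957.531 * 1088.603) = 1.2692e-06 m^2/s
alpha * t = 0.0041161
delta = sqrt(0.0041161) * 1000 = 64.157 mm

64.157 mm


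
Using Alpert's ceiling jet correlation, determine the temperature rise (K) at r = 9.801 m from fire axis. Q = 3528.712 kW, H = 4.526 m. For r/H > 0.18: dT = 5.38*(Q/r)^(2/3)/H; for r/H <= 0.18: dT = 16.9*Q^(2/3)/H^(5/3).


r/H = 9.801 / 4.526 = 2.1655
r/H > 0.18, so dT = 5.38*(Q/r)^(2/3)/H
Q/r = 360.04
(Q/r)^(2/3) = 50.609
dT = 5.38 * 50.609 / 4.526 = 60.159 K

60.159 K


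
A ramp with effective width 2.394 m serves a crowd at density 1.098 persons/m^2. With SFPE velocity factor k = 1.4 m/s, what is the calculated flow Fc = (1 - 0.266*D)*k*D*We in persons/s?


1 - 0.266*D = 1 - 0.266*1.098 = 0.70793
Fs = 0.70793 * 1.4 * 1.098 = 1.0882 persons/(s*m)
Fc = 1.0882 * 2.394 = 2.6052 persons/s

2.6052 persons/s


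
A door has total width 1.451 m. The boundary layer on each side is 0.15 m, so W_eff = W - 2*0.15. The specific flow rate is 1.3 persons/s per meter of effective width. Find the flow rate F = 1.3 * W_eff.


W_eff = 1.451 - 0.30 = 1.151 m
F = 1.3 * 1.151 = 1.4963 persons/s

1.4963 persons/s


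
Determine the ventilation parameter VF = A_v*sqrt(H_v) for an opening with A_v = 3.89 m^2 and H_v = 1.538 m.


sqrt(H_v) = 1.2402
VF = 3.89 * 1.2402 = 4.8242 m^(5/2)

4.8242 m^(5/2)


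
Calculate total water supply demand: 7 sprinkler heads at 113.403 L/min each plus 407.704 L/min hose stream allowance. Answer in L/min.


Sprinkler demand = 7 * 113.403 = 793.821 L/min
Total = 793.821 + 407.704 = 1201.525 L/min

1201.525 L/min


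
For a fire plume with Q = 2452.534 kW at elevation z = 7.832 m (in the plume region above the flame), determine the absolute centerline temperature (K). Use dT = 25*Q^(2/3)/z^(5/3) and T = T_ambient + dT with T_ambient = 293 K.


Q^(2/3) = 181.86
z^(5/3) = 30.888
dT = 25 * 181.86 / 30.888 = 147.20 K
T = 293 + 147.20 = 440.20 K

440.20 K


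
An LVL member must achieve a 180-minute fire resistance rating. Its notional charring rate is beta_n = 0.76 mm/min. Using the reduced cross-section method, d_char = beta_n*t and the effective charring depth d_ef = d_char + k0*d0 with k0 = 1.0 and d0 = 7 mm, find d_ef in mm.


d_char = 0.76 * 180 = 136.8 mm
d_ef = 136.8 + 1.0*7 = 143.8 mm

143.8 mm


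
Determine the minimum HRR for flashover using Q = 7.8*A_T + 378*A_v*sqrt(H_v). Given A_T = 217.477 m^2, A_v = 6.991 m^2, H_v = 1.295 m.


7.8*A_T = 1696.3
sqrt(H_v) = 1.1380
378*A_v*sqrt(H_v) = 3007.2
Q = 1696.3 + 3007.2 = 4703.5 kW

4703.5 kW


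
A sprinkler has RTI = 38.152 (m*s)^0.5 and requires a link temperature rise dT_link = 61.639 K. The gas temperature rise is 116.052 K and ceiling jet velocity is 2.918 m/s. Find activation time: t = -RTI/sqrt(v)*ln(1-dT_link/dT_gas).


dT_link/dT_gas = 0.53113
ln(1 - 0.53113) = -0.75744
t = -38.152 / sqrt(2.918) * -0.75744 = 16.917 s

16.917 s


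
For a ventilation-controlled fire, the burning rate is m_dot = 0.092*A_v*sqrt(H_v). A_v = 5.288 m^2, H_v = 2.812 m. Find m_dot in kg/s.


sqrt(H_v) = 1.6769
m_dot = 0.092 * 5.288 * 1.6769 = 0.81581 kg/s

0.81581 kg/s


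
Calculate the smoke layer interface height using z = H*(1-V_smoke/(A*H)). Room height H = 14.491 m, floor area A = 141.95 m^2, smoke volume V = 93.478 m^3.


V/(A*H) = 0.045444
1 - 0.045444 = 0.95456
z = 14.491 * 0.95456 = 13.832 m

13.832 m


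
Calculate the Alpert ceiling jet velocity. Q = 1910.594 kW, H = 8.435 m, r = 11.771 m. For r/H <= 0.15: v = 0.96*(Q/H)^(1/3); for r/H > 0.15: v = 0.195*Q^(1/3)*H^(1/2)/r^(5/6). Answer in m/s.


r/H = 11.771 / 8.435 = 1.3955
r/H > 0.15, so v = 0.195*Q^(1/3)*H^(1/2)/r^(5/6)
Q^(1/3) = 12.409
H^(1/2) = 2.9043
r^(5/6) = 7.8045
v = 0.195 * 12.409 * 2.9043 / 7.8045 = 0.90044 m/s

0.90044 m/s


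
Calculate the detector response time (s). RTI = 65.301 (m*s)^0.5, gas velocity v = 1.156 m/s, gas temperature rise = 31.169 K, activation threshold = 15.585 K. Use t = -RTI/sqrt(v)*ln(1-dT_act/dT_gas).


dT_act/dT_gas = 0.50002
ln(1 - 0.50002) = -0.69318
t = -65.301 / sqrt(1.156) * -0.69318 = 42.100 s

42.100 s


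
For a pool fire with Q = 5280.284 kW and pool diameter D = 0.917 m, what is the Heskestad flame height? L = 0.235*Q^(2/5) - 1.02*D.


Q^(2/5) = 30.836
0.235 * Q^(2/5) = 7.2465
1.02 * D = 0.93534
L = 6.3112 m

6.3112 m


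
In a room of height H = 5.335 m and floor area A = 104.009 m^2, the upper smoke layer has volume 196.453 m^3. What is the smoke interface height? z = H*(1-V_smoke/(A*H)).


V/(A*H) = 0.35404
1 - 0.35404 = 0.64596
z = 5.335 * 0.64596 = 3.4462 m

3.4462 m


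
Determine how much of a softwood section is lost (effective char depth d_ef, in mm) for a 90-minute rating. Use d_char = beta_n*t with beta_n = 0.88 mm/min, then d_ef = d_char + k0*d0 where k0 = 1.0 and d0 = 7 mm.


d_char = 0.88 * 90 = 79.2 mm
d_ef = 79.2 + 1.0*7 = 86.2 mm

86.2 mm


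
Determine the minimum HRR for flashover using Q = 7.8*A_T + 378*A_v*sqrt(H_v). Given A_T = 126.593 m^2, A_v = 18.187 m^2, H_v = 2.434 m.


7.8*A_T = 987.43
sqrt(H_v) = 1.5601
378*A_v*sqrt(H_v) = 10725
Q = 987.43 + 10725 = 11713 kW

11713 kW


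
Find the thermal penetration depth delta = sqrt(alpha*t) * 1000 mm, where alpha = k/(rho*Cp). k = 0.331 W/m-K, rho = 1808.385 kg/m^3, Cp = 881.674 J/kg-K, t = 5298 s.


alpha = 0.331 / (1808.385 * 881.674) = 2.0760e-07 m^2/s
alpha * t = 0.0010999
delta = sqrt(0.0010999) * 1000 = 33.164 mm

33.164 mm


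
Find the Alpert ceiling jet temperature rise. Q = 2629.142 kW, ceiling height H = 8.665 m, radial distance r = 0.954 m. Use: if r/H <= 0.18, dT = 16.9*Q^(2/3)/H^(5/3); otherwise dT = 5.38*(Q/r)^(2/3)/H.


r/H = 0.954 / 8.665 = 0.11010
r/H <= 0.18, so dT = 16.9*Q^(2/3)/H^(5/3)
Q^(2/3) = 190.49
H^(5/3) = 36.555
dT = 16.9 * 190.49 / 36.555 = 88.067 K

88.067 K


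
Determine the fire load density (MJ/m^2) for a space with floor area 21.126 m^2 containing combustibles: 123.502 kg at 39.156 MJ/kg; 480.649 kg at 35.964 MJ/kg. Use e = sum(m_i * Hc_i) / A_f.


Total energy = 123.502*39.156 + 480.649*35.964
= 4835.844 + 17286.06
= 22121.90 MJ
e = 22121.90 / 21.126 = 1047.1 MJ/m^2

1047.1 MJ/m^2


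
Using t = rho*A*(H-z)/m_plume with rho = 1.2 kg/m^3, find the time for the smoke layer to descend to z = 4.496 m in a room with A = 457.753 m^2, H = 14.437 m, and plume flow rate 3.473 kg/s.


H - z = 9.941 m
t = 1.2 * 457.753 * 9.941 / 3.473 = 1572.3 s

1572.3 s


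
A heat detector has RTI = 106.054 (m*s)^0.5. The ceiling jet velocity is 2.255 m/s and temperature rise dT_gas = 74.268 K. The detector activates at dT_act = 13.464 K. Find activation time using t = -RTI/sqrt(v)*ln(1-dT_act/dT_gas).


dT_act/dT_gas = 0.18129
ln(1 - 0.18129) = -0.20002
t = -106.054 / sqrt(2.255) * -0.20002 = 14.127 s

14.127 s


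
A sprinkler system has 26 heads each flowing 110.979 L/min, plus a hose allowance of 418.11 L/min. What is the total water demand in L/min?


Sprinkler demand = 26 * 110.979 = 2885.454 L/min
Total = 2885.454 + 418.11 = 3303.564 L/min

3303.564 L/min


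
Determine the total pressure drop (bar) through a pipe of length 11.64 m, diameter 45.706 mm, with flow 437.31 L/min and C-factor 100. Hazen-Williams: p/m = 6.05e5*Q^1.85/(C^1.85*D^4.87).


Q^1.85 = 76818
C^1.85 = 5011.9
D^4.87 = 1.2136e+08
p/m = 0.076409 bar/m
p_total = 0.076409 * 11.64 = 0.88940 bar

0.88940 bar


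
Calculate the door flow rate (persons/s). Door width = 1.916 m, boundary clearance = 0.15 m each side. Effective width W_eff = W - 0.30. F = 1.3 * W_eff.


W_eff = 1.916 - 0.30 = 1.616 m
F = 1.3 * 1.616 = 2.1008 persons/s

2.1008 persons/s


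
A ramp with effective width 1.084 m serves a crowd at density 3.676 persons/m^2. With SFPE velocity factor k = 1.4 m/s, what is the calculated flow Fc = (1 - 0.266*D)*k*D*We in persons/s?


1 - 0.266*D = 1 - 0.266*3.676 = 0.022184
Fs = 0.022184 * 1.4 * 3.676 = 0.11417 persons/(s*m)
Fc = 0.11417 * 1.084 = 0.12376 persons/s

0.12376 persons/s


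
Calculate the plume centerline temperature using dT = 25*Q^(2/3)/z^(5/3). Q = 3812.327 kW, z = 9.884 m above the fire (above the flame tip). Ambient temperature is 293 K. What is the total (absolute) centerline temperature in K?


Q^(2/3) = 244.04
z^(5/3) = 45.522
dT = 25 * 244.04 / 45.522 = 134.02 K
T = 293 + 134.02 = 427.02 K

427.02 K


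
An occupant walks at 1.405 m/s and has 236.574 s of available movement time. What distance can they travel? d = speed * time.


d = 1.405 * 236.574 = 332.39 m

332.39 m


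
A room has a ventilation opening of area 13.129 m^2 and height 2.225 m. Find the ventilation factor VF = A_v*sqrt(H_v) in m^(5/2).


sqrt(H_v) = 1.4916
VF = 13.129 * 1.4916 = 19.584 m^(5/2)

19.584 m^(5/2)


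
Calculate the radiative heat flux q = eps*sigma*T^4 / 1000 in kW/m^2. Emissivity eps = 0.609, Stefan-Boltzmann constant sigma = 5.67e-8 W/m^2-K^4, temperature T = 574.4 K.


T^4 = 1.0886e+11
q = 0.609 * 5.67e-8 * 1.0886e+11 / 1000 = 3.7589 kW/m^2

3.7589 kW/m^2


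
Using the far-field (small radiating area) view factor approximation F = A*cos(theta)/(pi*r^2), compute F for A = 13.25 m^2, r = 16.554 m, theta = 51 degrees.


cos(51 deg) = 0.62932
pi*r^2 = 860.91
F = 13.25 * 0.62932 / 860.91 = 0.0096857

0.0096857
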